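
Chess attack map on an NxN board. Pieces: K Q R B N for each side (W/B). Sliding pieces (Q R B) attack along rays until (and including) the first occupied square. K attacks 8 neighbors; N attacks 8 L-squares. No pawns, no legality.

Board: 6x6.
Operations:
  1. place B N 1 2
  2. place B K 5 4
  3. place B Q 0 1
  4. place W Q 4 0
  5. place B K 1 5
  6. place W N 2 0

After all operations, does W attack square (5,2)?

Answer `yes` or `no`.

Answer: no

Derivation:
Op 1: place BN@(1,2)
Op 2: place BK@(5,4)
Op 3: place BQ@(0,1)
Op 4: place WQ@(4,0)
Op 5: place BK@(1,5)
Op 6: place WN@(2,0)
Per-piece attacks for W:
  WN@(2,0): attacks (3,2) (4,1) (1,2) (0,1)
  WQ@(4,0): attacks (4,1) (4,2) (4,3) (4,4) (4,5) (5,0) (3,0) (2,0) (5,1) (3,1) (2,2) (1,3) (0,4) [ray(-1,0) blocked at (2,0)]
W attacks (5,2): no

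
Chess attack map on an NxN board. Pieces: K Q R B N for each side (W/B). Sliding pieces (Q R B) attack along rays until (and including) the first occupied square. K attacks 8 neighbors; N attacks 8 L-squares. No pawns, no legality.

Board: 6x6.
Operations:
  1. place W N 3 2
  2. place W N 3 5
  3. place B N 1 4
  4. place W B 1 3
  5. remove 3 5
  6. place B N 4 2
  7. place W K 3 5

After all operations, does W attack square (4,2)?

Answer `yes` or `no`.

Answer: no

Derivation:
Op 1: place WN@(3,2)
Op 2: place WN@(3,5)
Op 3: place BN@(1,4)
Op 4: place WB@(1,3)
Op 5: remove (3,5)
Op 6: place BN@(4,2)
Op 7: place WK@(3,5)
Per-piece attacks for W:
  WB@(1,3): attacks (2,4) (3,5) (2,2) (3,1) (4,0) (0,4) (0,2) [ray(1,1) blocked at (3,5)]
  WN@(3,2): attacks (4,4) (5,3) (2,4) (1,3) (4,0) (5,1) (2,0) (1,1)
  WK@(3,5): attacks (3,4) (4,5) (2,5) (4,4) (2,4)
W attacks (4,2): no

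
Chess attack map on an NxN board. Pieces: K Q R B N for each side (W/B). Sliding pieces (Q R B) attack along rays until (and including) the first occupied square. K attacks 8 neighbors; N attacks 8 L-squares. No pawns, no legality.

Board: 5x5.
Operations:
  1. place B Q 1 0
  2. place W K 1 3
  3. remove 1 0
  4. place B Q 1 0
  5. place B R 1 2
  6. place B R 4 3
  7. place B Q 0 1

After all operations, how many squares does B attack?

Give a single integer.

Op 1: place BQ@(1,0)
Op 2: place WK@(1,3)
Op 3: remove (1,0)
Op 4: place BQ@(1,0)
Op 5: place BR@(1,2)
Op 6: place BR@(4,3)
Op 7: place BQ@(0,1)
Per-piece attacks for B:
  BQ@(0,1): attacks (0,2) (0,3) (0,4) (0,0) (1,1) (2,1) (3,1) (4,1) (1,2) (1,0) [ray(1,1) blocked at (1,2); ray(1,-1) blocked at (1,0)]
  BQ@(1,0): attacks (1,1) (1,2) (2,0) (3,0) (4,0) (0,0) (2,1) (3,2) (4,3) (0,1) [ray(0,1) blocked at (1,2); ray(1,1) blocked at (4,3); ray(-1,1) blocked at (0,1)]
  BR@(1,2): attacks (1,3) (1,1) (1,0) (2,2) (3,2) (4,2) (0,2) [ray(0,1) blocked at (1,3); ray(0,-1) blocked at (1,0)]
  BR@(4,3): attacks (4,4) (4,2) (4,1) (4,0) (3,3) (2,3) (1,3) [ray(-1,0) blocked at (1,3)]
Union (22 distinct): (0,0) (0,1) (0,2) (0,3) (0,4) (1,0) (1,1) (1,2) (1,3) (2,0) (2,1) (2,2) (2,3) (3,0) (3,1) (3,2) (3,3) (4,0) (4,1) (4,2) (4,3) (4,4)

Answer: 22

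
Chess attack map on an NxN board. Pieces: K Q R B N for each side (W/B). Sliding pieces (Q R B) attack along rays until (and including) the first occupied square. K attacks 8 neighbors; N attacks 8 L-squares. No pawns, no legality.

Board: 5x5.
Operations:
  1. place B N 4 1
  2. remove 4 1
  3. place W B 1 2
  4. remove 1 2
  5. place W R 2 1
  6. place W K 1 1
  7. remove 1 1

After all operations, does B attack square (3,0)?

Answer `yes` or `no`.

Op 1: place BN@(4,1)
Op 2: remove (4,1)
Op 3: place WB@(1,2)
Op 4: remove (1,2)
Op 5: place WR@(2,1)
Op 6: place WK@(1,1)
Op 7: remove (1,1)
Per-piece attacks for B:
B attacks (3,0): no

Answer: no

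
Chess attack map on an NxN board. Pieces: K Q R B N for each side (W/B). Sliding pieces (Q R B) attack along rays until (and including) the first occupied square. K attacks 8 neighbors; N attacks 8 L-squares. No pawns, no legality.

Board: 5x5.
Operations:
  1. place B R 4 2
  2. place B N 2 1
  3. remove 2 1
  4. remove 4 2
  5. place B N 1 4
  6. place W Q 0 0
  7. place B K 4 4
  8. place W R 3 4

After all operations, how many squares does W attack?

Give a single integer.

Answer: 16

Derivation:
Op 1: place BR@(4,2)
Op 2: place BN@(2,1)
Op 3: remove (2,1)
Op 4: remove (4,2)
Op 5: place BN@(1,4)
Op 6: place WQ@(0,0)
Op 7: place BK@(4,4)
Op 8: place WR@(3,4)
Per-piece attacks for W:
  WQ@(0,0): attacks (0,1) (0,2) (0,3) (0,4) (1,0) (2,0) (3,0) (4,0) (1,1) (2,2) (3,3) (4,4) [ray(1,1) blocked at (4,4)]
  WR@(3,4): attacks (3,3) (3,2) (3,1) (3,0) (4,4) (2,4) (1,4) [ray(1,0) blocked at (4,4); ray(-1,0) blocked at (1,4)]
Union (16 distinct): (0,1) (0,2) (0,3) (0,4) (1,0) (1,1) (1,4) (2,0) (2,2) (2,4) (3,0) (3,1) (3,2) (3,3) (4,0) (4,4)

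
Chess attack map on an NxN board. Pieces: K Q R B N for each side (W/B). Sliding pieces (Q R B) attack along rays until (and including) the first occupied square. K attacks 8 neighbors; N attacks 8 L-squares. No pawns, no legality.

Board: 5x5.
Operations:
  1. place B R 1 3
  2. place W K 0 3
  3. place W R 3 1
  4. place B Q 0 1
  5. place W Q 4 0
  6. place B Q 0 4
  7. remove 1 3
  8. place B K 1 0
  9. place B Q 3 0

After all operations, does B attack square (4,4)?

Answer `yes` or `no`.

Op 1: place BR@(1,3)
Op 2: place WK@(0,3)
Op 3: place WR@(3,1)
Op 4: place BQ@(0,1)
Op 5: place WQ@(4,0)
Op 6: place BQ@(0,4)
Op 7: remove (1,3)
Op 8: place BK@(1,0)
Op 9: place BQ@(3,0)
Per-piece attacks for B:
  BQ@(0,1): attacks (0,2) (0,3) (0,0) (1,1) (2,1) (3,1) (1,2) (2,3) (3,4) (1,0) [ray(0,1) blocked at (0,3); ray(1,0) blocked at (3,1); ray(1,-1) blocked at (1,0)]
  BQ@(0,4): attacks (0,3) (1,4) (2,4) (3,4) (4,4) (1,3) (2,2) (3,1) [ray(0,-1) blocked at (0,3); ray(1,-1) blocked at (3,1)]
  BK@(1,0): attacks (1,1) (2,0) (0,0) (2,1) (0,1)
  BQ@(3,0): attacks (3,1) (4,0) (2,0) (1,0) (4,1) (2,1) (1,2) (0,3) [ray(0,1) blocked at (3,1); ray(1,0) blocked at (4,0); ray(-1,0) blocked at (1,0); ray(-1,1) blocked at (0,3)]
B attacks (4,4): yes

Answer: yes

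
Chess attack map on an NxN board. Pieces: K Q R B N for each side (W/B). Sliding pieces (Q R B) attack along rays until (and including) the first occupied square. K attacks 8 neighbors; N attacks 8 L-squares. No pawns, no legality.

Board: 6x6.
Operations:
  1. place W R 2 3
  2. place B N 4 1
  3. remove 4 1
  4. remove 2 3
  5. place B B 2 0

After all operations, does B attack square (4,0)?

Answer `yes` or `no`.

Answer: no

Derivation:
Op 1: place WR@(2,3)
Op 2: place BN@(4,1)
Op 3: remove (4,1)
Op 4: remove (2,3)
Op 5: place BB@(2,0)
Per-piece attacks for B:
  BB@(2,0): attacks (3,1) (4,2) (5,3) (1,1) (0,2)
B attacks (4,0): no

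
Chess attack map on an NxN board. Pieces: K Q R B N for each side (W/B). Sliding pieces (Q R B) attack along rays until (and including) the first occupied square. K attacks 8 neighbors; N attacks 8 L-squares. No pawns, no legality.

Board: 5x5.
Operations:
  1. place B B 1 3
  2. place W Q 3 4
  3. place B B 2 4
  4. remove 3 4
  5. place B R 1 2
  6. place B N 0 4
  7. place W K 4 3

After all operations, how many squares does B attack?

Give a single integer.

Op 1: place BB@(1,3)
Op 2: place WQ@(3,4)
Op 3: place BB@(2,4)
Op 4: remove (3,4)
Op 5: place BR@(1,2)
Op 6: place BN@(0,4)
Op 7: place WK@(4,3)
Per-piece attacks for B:
  BN@(0,4): attacks (1,2) (2,3)
  BR@(1,2): attacks (1,3) (1,1) (1,0) (2,2) (3,2) (4,2) (0,2) [ray(0,1) blocked at (1,3)]
  BB@(1,3): attacks (2,4) (2,2) (3,1) (4,0) (0,4) (0,2) [ray(1,1) blocked at (2,4); ray(-1,1) blocked at (0,4)]
  BB@(2,4): attacks (3,3) (4,2) (1,3) [ray(-1,-1) blocked at (1,3)]
Union (14 distinct): (0,2) (0,4) (1,0) (1,1) (1,2) (1,3) (2,2) (2,3) (2,4) (3,1) (3,2) (3,3) (4,0) (4,2)

Answer: 14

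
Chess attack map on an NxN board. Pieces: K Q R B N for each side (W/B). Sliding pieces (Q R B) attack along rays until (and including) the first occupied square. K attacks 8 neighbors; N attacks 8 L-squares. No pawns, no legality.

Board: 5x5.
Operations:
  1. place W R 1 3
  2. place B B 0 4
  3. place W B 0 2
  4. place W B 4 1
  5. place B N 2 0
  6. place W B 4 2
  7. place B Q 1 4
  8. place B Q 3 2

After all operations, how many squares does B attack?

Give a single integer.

Answer: 21

Derivation:
Op 1: place WR@(1,3)
Op 2: place BB@(0,4)
Op 3: place WB@(0,2)
Op 4: place WB@(4,1)
Op 5: place BN@(2,0)
Op 6: place WB@(4,2)
Op 7: place BQ@(1,4)
Op 8: place BQ@(3,2)
Per-piece attacks for B:
  BB@(0,4): attacks (1,3) [ray(1,-1) blocked at (1,3)]
  BQ@(1,4): attacks (1,3) (2,4) (3,4) (4,4) (0,4) (2,3) (3,2) (0,3) [ray(0,-1) blocked at (1,3); ray(-1,0) blocked at (0,4); ray(1,-1) blocked at (3,2)]
  BN@(2,0): attacks (3,2) (4,1) (1,2) (0,1)
  BQ@(3,2): attacks (3,3) (3,4) (3,1) (3,0) (4,2) (2,2) (1,2) (0,2) (4,3) (4,1) (2,3) (1,4) (2,1) (1,0) [ray(1,0) blocked at (4,2); ray(-1,0) blocked at (0,2); ray(1,-1) blocked at (4,1); ray(-1,1) blocked at (1,4)]
Union (21 distinct): (0,1) (0,2) (0,3) (0,4) (1,0) (1,2) (1,3) (1,4) (2,1) (2,2) (2,3) (2,4) (3,0) (3,1) (3,2) (3,3) (3,4) (4,1) (4,2) (4,3) (4,4)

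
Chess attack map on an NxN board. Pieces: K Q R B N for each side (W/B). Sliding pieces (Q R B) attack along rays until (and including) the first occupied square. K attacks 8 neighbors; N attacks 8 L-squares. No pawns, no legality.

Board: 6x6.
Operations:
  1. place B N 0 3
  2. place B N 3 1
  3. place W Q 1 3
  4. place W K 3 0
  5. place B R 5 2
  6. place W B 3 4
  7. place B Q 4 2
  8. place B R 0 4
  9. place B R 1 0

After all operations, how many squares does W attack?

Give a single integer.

Op 1: place BN@(0,3)
Op 2: place BN@(3,1)
Op 3: place WQ@(1,3)
Op 4: place WK@(3,0)
Op 5: place BR@(5,2)
Op 6: place WB@(3,4)
Op 7: place BQ@(4,2)
Op 8: place BR@(0,4)
Op 9: place BR@(1,0)
Per-piece attacks for W:
  WQ@(1,3): attacks (1,4) (1,5) (1,2) (1,1) (1,0) (2,3) (3,3) (4,3) (5,3) (0,3) (2,4) (3,5) (2,2) (3,1) (0,4) (0,2) [ray(0,-1) blocked at (1,0); ray(-1,0) blocked at (0,3); ray(1,-1) blocked at (3,1); ray(-1,1) blocked at (0,4)]
  WK@(3,0): attacks (3,1) (4,0) (2,0) (4,1) (2,1)
  WB@(3,4): attacks (4,5) (4,3) (5,2) (2,5) (2,3) (1,2) (0,1) [ray(1,-1) blocked at (5,2)]
Union (24 distinct): (0,1) (0,2) (0,3) (0,4) (1,0) (1,1) (1,2) (1,4) (1,5) (2,0) (2,1) (2,2) (2,3) (2,4) (2,5) (3,1) (3,3) (3,5) (4,0) (4,1) (4,3) (4,5) (5,2) (5,3)

Answer: 24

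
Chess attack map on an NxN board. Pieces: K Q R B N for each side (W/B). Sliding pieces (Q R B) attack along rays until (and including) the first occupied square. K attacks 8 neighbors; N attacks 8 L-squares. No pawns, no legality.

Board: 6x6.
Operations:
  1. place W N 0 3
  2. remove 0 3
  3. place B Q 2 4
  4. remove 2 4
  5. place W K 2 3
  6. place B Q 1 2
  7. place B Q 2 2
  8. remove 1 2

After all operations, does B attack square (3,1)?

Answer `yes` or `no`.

Answer: yes

Derivation:
Op 1: place WN@(0,3)
Op 2: remove (0,3)
Op 3: place BQ@(2,4)
Op 4: remove (2,4)
Op 5: place WK@(2,3)
Op 6: place BQ@(1,2)
Op 7: place BQ@(2,2)
Op 8: remove (1,2)
Per-piece attacks for B:
  BQ@(2,2): attacks (2,3) (2,1) (2,0) (3,2) (4,2) (5,2) (1,2) (0,2) (3,3) (4,4) (5,5) (3,1) (4,0) (1,3) (0,4) (1,1) (0,0) [ray(0,1) blocked at (2,3)]
B attacks (3,1): yes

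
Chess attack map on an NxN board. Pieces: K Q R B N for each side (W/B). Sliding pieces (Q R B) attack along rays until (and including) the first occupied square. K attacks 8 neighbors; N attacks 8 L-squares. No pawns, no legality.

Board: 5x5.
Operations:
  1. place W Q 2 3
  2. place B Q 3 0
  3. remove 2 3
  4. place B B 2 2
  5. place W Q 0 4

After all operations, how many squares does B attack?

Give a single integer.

Op 1: place WQ@(2,3)
Op 2: place BQ@(3,0)
Op 3: remove (2,3)
Op 4: place BB@(2,2)
Op 5: place WQ@(0,4)
Per-piece attacks for B:
  BB@(2,2): attacks (3,3) (4,4) (3,1) (4,0) (1,3) (0,4) (1,1) (0,0) [ray(-1,1) blocked at (0,4)]
  BQ@(3,0): attacks (3,1) (3,2) (3,3) (3,4) (4,0) (2,0) (1,0) (0,0) (4,1) (2,1) (1,2) (0,3)
Union (16 distinct): (0,0) (0,3) (0,4) (1,0) (1,1) (1,2) (1,3) (2,0) (2,1) (3,1) (3,2) (3,3) (3,4) (4,0) (4,1) (4,4)

Answer: 16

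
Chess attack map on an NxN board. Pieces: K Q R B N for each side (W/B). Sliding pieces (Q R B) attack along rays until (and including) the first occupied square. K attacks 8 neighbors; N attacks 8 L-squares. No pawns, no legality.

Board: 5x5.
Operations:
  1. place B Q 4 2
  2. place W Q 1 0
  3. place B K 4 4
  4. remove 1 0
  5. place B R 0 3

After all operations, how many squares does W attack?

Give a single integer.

Op 1: place BQ@(4,2)
Op 2: place WQ@(1,0)
Op 3: place BK@(4,4)
Op 4: remove (1,0)
Op 5: place BR@(0,3)
Per-piece attacks for W:
Union (0 distinct): (none)

Answer: 0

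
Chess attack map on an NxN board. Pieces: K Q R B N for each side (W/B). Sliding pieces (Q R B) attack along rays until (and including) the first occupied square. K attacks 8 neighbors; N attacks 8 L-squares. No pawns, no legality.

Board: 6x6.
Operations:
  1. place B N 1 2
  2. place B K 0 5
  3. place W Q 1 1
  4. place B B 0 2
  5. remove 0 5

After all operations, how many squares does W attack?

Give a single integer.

Op 1: place BN@(1,2)
Op 2: place BK@(0,5)
Op 3: place WQ@(1,1)
Op 4: place BB@(0,2)
Op 5: remove (0,5)
Per-piece attacks for W:
  WQ@(1,1): attacks (1,2) (1,0) (2,1) (3,1) (4,1) (5,1) (0,1) (2,2) (3,3) (4,4) (5,5) (2,0) (0,2) (0,0) [ray(0,1) blocked at (1,2); ray(-1,1) blocked at (0,2)]
Union (14 distinct): (0,0) (0,1) (0,2) (1,0) (1,2) (2,0) (2,1) (2,2) (3,1) (3,3) (4,1) (4,4) (5,1) (5,5)

Answer: 14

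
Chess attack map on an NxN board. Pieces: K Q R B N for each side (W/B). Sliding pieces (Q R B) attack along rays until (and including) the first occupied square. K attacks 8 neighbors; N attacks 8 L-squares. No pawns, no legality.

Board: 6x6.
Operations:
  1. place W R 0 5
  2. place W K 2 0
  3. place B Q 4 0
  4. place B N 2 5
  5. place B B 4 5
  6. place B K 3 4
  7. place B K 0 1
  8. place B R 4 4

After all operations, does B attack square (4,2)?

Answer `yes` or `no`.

Answer: yes

Derivation:
Op 1: place WR@(0,5)
Op 2: place WK@(2,0)
Op 3: place BQ@(4,0)
Op 4: place BN@(2,5)
Op 5: place BB@(4,5)
Op 6: place BK@(3,4)
Op 7: place BK@(0,1)
Op 8: place BR@(4,4)
Per-piece attacks for B:
  BK@(0,1): attacks (0,2) (0,0) (1,1) (1,2) (1,0)
  BN@(2,5): attacks (3,3) (4,4) (1,3) (0,4)
  BK@(3,4): attacks (3,5) (3,3) (4,4) (2,4) (4,5) (4,3) (2,5) (2,3)
  BQ@(4,0): attacks (4,1) (4,2) (4,3) (4,4) (5,0) (3,0) (2,0) (5,1) (3,1) (2,2) (1,3) (0,4) [ray(0,1) blocked at (4,4); ray(-1,0) blocked at (2,0)]
  BR@(4,4): attacks (4,5) (4,3) (4,2) (4,1) (4,0) (5,4) (3,4) [ray(0,1) blocked at (4,5); ray(0,-1) blocked at (4,0); ray(-1,0) blocked at (3,4)]
  BB@(4,5): attacks (5,4) (3,4) [ray(-1,-1) blocked at (3,4)]
B attacks (4,2): yes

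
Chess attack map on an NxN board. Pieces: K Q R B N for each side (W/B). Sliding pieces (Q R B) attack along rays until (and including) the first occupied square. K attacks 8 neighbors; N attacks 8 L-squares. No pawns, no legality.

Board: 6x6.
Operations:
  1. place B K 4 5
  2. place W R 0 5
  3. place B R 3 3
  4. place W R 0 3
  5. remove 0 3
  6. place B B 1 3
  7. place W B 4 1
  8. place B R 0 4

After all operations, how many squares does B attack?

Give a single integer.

Op 1: place BK@(4,5)
Op 2: place WR@(0,5)
Op 3: place BR@(3,3)
Op 4: place WR@(0,3)
Op 5: remove (0,3)
Op 6: place BB@(1,3)
Op 7: place WB@(4,1)
Op 8: place BR@(0,4)
Per-piece attacks for B:
  BR@(0,4): attacks (0,5) (0,3) (0,2) (0,1) (0,0) (1,4) (2,4) (3,4) (4,4) (5,4) [ray(0,1) blocked at (0,5)]
  BB@(1,3): attacks (2,4) (3,5) (2,2) (3,1) (4,0) (0,4) (0,2) [ray(-1,1) blocked at (0,4)]
  BR@(3,3): attacks (3,4) (3,5) (3,2) (3,1) (3,0) (4,3) (5,3) (2,3) (1,3) [ray(-1,0) blocked at (1,3)]
  BK@(4,5): attacks (4,4) (5,5) (3,5) (5,4) (3,4)
Union (22 distinct): (0,0) (0,1) (0,2) (0,3) (0,4) (0,5) (1,3) (1,4) (2,2) (2,3) (2,4) (3,0) (3,1) (3,2) (3,4) (3,5) (4,0) (4,3) (4,4) (5,3) (5,4) (5,5)

Answer: 22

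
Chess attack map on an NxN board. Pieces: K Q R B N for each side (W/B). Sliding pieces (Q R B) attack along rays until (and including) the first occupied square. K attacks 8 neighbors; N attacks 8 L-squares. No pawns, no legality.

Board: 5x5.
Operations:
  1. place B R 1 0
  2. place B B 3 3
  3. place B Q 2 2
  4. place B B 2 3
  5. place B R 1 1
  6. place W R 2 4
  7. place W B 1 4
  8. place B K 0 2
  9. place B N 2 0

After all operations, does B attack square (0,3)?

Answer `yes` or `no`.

Op 1: place BR@(1,0)
Op 2: place BB@(3,3)
Op 3: place BQ@(2,2)
Op 4: place BB@(2,3)
Op 5: place BR@(1,1)
Op 6: place WR@(2,4)
Op 7: place WB@(1,4)
Op 8: place BK@(0,2)
Op 9: place BN@(2,0)
Per-piece attacks for B:
  BK@(0,2): attacks (0,3) (0,1) (1,2) (1,3) (1,1)
  BR@(1,0): attacks (1,1) (2,0) (0,0) [ray(0,1) blocked at (1,1); ray(1,0) blocked at (2,0)]
  BR@(1,1): attacks (1,2) (1,3) (1,4) (1,0) (2,1) (3,1) (4,1) (0,1) [ray(0,1) blocked at (1,4); ray(0,-1) blocked at (1,0)]
  BN@(2,0): attacks (3,2) (4,1) (1,2) (0,1)
  BQ@(2,2): attacks (2,3) (2,1) (2,0) (3,2) (4,2) (1,2) (0,2) (3,3) (3,1) (4,0) (1,3) (0,4) (1,1) [ray(0,1) blocked at (2,3); ray(0,-1) blocked at (2,0); ray(-1,0) blocked at (0,2); ray(1,1) blocked at (3,3); ray(-1,-1) blocked at (1,1)]
  BB@(2,3): attacks (3,4) (3,2) (4,1) (1,4) (1,2) (0,1) [ray(-1,1) blocked at (1,4)]
  BB@(3,3): attacks (4,4) (4,2) (2,4) (2,2) [ray(-1,1) blocked at (2,4); ray(-1,-1) blocked at (2,2)]
B attacks (0,3): yes

Answer: yes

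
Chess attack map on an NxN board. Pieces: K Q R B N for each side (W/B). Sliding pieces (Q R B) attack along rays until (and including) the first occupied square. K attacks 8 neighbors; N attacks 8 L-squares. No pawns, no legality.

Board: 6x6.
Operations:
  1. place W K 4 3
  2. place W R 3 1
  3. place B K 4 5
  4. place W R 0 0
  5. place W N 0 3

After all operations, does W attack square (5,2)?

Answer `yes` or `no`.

Answer: yes

Derivation:
Op 1: place WK@(4,3)
Op 2: place WR@(3,1)
Op 3: place BK@(4,5)
Op 4: place WR@(0,0)
Op 5: place WN@(0,3)
Per-piece attacks for W:
  WR@(0,0): attacks (0,1) (0,2) (0,3) (1,0) (2,0) (3,0) (4,0) (5,0) [ray(0,1) blocked at (0,3)]
  WN@(0,3): attacks (1,5) (2,4) (1,1) (2,2)
  WR@(3,1): attacks (3,2) (3,3) (3,4) (3,5) (3,0) (4,1) (5,1) (2,1) (1,1) (0,1)
  WK@(4,3): attacks (4,4) (4,2) (5,3) (3,3) (5,4) (5,2) (3,4) (3,2)
W attacks (5,2): yes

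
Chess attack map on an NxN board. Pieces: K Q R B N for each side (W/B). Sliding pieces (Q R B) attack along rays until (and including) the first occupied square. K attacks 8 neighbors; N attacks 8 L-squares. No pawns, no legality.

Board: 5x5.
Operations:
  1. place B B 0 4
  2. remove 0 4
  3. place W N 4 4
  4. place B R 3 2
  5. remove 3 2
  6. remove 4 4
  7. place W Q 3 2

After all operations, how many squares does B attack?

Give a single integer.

Op 1: place BB@(0,4)
Op 2: remove (0,4)
Op 3: place WN@(4,4)
Op 4: place BR@(3,2)
Op 5: remove (3,2)
Op 6: remove (4,4)
Op 7: place WQ@(3,2)
Per-piece attacks for B:
Union (0 distinct): (none)

Answer: 0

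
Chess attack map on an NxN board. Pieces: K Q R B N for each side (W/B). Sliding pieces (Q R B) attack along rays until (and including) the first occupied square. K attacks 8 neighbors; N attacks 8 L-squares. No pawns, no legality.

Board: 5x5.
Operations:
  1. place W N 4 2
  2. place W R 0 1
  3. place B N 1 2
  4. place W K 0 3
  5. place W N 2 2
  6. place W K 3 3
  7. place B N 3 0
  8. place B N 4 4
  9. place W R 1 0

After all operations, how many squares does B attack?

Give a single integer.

Answer: 11

Derivation:
Op 1: place WN@(4,2)
Op 2: place WR@(0,1)
Op 3: place BN@(1,2)
Op 4: place WK@(0,3)
Op 5: place WN@(2,2)
Op 6: place WK@(3,3)
Op 7: place BN@(3,0)
Op 8: place BN@(4,4)
Op 9: place WR@(1,0)
Per-piece attacks for B:
  BN@(1,2): attacks (2,4) (3,3) (0,4) (2,0) (3,1) (0,0)
  BN@(3,0): attacks (4,2) (2,2) (1,1)
  BN@(4,4): attacks (3,2) (2,3)
Union (11 distinct): (0,0) (0,4) (1,1) (2,0) (2,2) (2,3) (2,4) (3,1) (3,2) (3,3) (4,2)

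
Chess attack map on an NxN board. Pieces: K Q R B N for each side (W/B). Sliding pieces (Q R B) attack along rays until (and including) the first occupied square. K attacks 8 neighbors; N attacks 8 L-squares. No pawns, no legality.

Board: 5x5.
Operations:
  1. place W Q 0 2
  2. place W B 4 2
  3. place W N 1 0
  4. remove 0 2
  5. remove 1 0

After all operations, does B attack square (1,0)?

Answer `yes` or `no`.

Op 1: place WQ@(0,2)
Op 2: place WB@(4,2)
Op 3: place WN@(1,0)
Op 4: remove (0,2)
Op 5: remove (1,0)
Per-piece attacks for B:
B attacks (1,0): no

Answer: no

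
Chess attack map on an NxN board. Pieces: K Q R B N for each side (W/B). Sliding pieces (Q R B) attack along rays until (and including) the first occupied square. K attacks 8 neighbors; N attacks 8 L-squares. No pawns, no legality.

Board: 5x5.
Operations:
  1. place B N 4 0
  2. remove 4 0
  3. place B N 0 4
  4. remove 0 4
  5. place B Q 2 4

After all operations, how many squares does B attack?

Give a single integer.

Op 1: place BN@(4,0)
Op 2: remove (4,0)
Op 3: place BN@(0,4)
Op 4: remove (0,4)
Op 5: place BQ@(2,4)
Per-piece attacks for B:
  BQ@(2,4): attacks (2,3) (2,2) (2,1) (2,0) (3,4) (4,4) (1,4) (0,4) (3,3) (4,2) (1,3) (0,2)
Union (12 distinct): (0,2) (0,4) (1,3) (1,4) (2,0) (2,1) (2,2) (2,3) (3,3) (3,4) (4,2) (4,4)

Answer: 12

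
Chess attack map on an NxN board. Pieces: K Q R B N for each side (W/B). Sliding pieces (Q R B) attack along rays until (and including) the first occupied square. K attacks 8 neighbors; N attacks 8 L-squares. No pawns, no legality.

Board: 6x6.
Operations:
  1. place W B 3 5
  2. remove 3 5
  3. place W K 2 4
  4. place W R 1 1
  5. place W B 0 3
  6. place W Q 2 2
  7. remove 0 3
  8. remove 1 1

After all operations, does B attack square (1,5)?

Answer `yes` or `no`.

Answer: no

Derivation:
Op 1: place WB@(3,5)
Op 2: remove (3,5)
Op 3: place WK@(2,4)
Op 4: place WR@(1,1)
Op 5: place WB@(0,3)
Op 6: place WQ@(2,2)
Op 7: remove (0,3)
Op 8: remove (1,1)
Per-piece attacks for B:
B attacks (1,5): no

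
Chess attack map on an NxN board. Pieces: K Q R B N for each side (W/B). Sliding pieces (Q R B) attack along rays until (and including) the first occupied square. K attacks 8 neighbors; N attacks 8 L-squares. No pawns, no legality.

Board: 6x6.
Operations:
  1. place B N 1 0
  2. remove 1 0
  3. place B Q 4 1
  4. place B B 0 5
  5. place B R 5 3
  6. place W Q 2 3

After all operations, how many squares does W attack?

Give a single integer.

Answer: 18

Derivation:
Op 1: place BN@(1,0)
Op 2: remove (1,0)
Op 3: place BQ@(4,1)
Op 4: place BB@(0,5)
Op 5: place BR@(5,3)
Op 6: place WQ@(2,3)
Per-piece attacks for W:
  WQ@(2,3): attacks (2,4) (2,5) (2,2) (2,1) (2,0) (3,3) (4,3) (5,3) (1,3) (0,3) (3,4) (4,5) (3,2) (4,1) (1,4) (0,5) (1,2) (0,1) [ray(1,0) blocked at (5,3); ray(1,-1) blocked at (4,1); ray(-1,1) blocked at (0,5)]
Union (18 distinct): (0,1) (0,3) (0,5) (1,2) (1,3) (1,4) (2,0) (2,1) (2,2) (2,4) (2,5) (3,2) (3,3) (3,4) (4,1) (4,3) (4,5) (5,3)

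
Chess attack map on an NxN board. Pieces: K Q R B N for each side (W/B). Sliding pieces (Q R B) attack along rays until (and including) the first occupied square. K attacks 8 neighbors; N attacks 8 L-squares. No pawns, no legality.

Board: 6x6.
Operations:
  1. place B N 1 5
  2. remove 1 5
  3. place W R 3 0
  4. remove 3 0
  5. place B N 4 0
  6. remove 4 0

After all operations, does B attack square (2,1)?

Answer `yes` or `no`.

Op 1: place BN@(1,5)
Op 2: remove (1,5)
Op 3: place WR@(3,0)
Op 4: remove (3,0)
Op 5: place BN@(4,0)
Op 6: remove (4,0)
Per-piece attacks for B:
B attacks (2,1): no

Answer: no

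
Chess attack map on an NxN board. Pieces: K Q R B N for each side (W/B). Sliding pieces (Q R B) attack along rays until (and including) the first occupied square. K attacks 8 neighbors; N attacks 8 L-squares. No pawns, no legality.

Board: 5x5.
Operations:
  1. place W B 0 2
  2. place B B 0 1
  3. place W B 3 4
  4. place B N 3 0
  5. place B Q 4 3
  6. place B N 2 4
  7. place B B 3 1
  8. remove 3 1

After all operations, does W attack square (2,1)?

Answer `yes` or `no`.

Op 1: place WB@(0,2)
Op 2: place BB@(0,1)
Op 3: place WB@(3,4)
Op 4: place BN@(3,0)
Op 5: place BQ@(4,3)
Op 6: place BN@(2,4)
Op 7: place BB@(3,1)
Op 8: remove (3,1)
Per-piece attacks for W:
  WB@(0,2): attacks (1,3) (2,4) (1,1) (2,0) [ray(1,1) blocked at (2,4)]
  WB@(3,4): attacks (4,3) (2,3) (1,2) (0,1) [ray(1,-1) blocked at (4,3); ray(-1,-1) blocked at (0,1)]
W attacks (2,1): no

Answer: no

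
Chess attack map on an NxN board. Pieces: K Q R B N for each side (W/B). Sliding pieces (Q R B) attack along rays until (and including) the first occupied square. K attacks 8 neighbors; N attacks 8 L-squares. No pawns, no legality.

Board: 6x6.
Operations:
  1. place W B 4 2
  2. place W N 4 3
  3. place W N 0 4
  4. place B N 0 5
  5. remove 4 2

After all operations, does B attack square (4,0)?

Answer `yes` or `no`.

Op 1: place WB@(4,2)
Op 2: place WN@(4,3)
Op 3: place WN@(0,4)
Op 4: place BN@(0,5)
Op 5: remove (4,2)
Per-piece attacks for B:
  BN@(0,5): attacks (1,3) (2,4)
B attacks (4,0): no

Answer: no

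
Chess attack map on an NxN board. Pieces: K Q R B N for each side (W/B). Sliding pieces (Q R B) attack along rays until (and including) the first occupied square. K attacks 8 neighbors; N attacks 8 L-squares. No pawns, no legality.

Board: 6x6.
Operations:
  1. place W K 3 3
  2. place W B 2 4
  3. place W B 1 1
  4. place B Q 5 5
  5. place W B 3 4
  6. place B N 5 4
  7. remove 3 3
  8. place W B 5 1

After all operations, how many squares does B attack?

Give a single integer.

Answer: 11

Derivation:
Op 1: place WK@(3,3)
Op 2: place WB@(2,4)
Op 3: place WB@(1,1)
Op 4: place BQ@(5,5)
Op 5: place WB@(3,4)
Op 6: place BN@(5,4)
Op 7: remove (3,3)
Op 8: place WB@(5,1)
Per-piece attacks for B:
  BN@(5,4): attacks (3,5) (4,2) (3,3)
  BQ@(5,5): attacks (5,4) (4,5) (3,5) (2,5) (1,5) (0,5) (4,4) (3,3) (2,2) (1,1) [ray(0,-1) blocked at (5,4); ray(-1,-1) blocked at (1,1)]
Union (11 distinct): (0,5) (1,1) (1,5) (2,2) (2,5) (3,3) (3,5) (4,2) (4,4) (4,5) (5,4)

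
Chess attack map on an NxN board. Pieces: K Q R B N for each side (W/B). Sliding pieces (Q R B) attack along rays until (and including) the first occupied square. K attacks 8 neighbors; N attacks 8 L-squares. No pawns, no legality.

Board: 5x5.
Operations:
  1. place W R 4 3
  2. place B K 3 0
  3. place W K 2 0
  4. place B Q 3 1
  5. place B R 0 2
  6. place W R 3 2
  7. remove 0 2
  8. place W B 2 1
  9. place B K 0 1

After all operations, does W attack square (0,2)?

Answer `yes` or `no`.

Answer: yes

Derivation:
Op 1: place WR@(4,3)
Op 2: place BK@(3,0)
Op 3: place WK@(2,0)
Op 4: place BQ@(3,1)
Op 5: place BR@(0,2)
Op 6: place WR@(3,2)
Op 7: remove (0,2)
Op 8: place WB@(2,1)
Op 9: place BK@(0,1)
Per-piece attacks for W:
  WK@(2,0): attacks (2,1) (3,0) (1,0) (3,1) (1,1)
  WB@(2,1): attacks (3,2) (3,0) (1,2) (0,3) (1,0) [ray(1,1) blocked at (3,2); ray(1,-1) blocked at (3,0)]
  WR@(3,2): attacks (3,3) (3,4) (3,1) (4,2) (2,2) (1,2) (0,2) [ray(0,-1) blocked at (3,1)]
  WR@(4,3): attacks (4,4) (4,2) (4,1) (4,0) (3,3) (2,3) (1,3) (0,3)
W attacks (0,2): yes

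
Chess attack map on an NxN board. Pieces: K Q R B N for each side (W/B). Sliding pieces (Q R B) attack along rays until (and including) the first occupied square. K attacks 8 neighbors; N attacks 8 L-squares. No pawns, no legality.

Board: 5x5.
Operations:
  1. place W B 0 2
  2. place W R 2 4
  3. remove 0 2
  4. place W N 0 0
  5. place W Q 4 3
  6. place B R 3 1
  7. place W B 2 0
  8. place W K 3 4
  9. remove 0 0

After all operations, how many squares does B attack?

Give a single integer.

Op 1: place WB@(0,2)
Op 2: place WR@(2,4)
Op 3: remove (0,2)
Op 4: place WN@(0,0)
Op 5: place WQ@(4,3)
Op 6: place BR@(3,1)
Op 7: place WB@(2,0)
Op 8: place WK@(3,4)
Op 9: remove (0,0)
Per-piece attacks for B:
  BR@(3,1): attacks (3,2) (3,3) (3,4) (3,0) (4,1) (2,1) (1,1) (0,1) [ray(0,1) blocked at (3,4)]
Union (8 distinct): (0,1) (1,1) (2,1) (3,0) (3,2) (3,3) (3,4) (4,1)

Answer: 8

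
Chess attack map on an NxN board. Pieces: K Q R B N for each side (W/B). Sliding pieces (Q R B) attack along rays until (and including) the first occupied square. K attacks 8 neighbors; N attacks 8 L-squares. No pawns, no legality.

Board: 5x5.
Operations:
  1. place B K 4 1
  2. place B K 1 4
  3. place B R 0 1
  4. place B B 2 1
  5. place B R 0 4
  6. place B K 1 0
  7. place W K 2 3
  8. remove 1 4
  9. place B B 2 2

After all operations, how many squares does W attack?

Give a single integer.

Answer: 8

Derivation:
Op 1: place BK@(4,1)
Op 2: place BK@(1,4)
Op 3: place BR@(0,1)
Op 4: place BB@(2,1)
Op 5: place BR@(0,4)
Op 6: place BK@(1,0)
Op 7: place WK@(2,3)
Op 8: remove (1,4)
Op 9: place BB@(2,2)
Per-piece attacks for W:
  WK@(2,3): attacks (2,4) (2,2) (3,3) (1,3) (3,4) (3,2) (1,4) (1,2)
Union (8 distinct): (1,2) (1,3) (1,4) (2,2) (2,4) (3,2) (3,3) (3,4)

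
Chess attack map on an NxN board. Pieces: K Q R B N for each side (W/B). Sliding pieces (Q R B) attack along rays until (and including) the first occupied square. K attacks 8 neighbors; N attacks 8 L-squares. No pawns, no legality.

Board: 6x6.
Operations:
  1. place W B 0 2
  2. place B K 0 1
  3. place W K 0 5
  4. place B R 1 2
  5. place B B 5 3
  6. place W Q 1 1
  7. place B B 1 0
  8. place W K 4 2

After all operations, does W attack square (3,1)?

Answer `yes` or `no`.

Answer: yes

Derivation:
Op 1: place WB@(0,2)
Op 2: place BK@(0,1)
Op 3: place WK@(0,5)
Op 4: place BR@(1,2)
Op 5: place BB@(5,3)
Op 6: place WQ@(1,1)
Op 7: place BB@(1,0)
Op 8: place WK@(4,2)
Per-piece attacks for W:
  WB@(0,2): attacks (1,3) (2,4) (3,5) (1,1) [ray(1,-1) blocked at (1,1)]
  WK@(0,5): attacks (0,4) (1,5) (1,4)
  WQ@(1,1): attacks (1,2) (1,0) (2,1) (3,1) (4,1) (5,1) (0,1) (2,2) (3,3) (4,4) (5,5) (2,0) (0,2) (0,0) [ray(0,1) blocked at (1,2); ray(0,-1) blocked at (1,0); ray(-1,0) blocked at (0,1); ray(-1,1) blocked at (0,2)]
  WK@(4,2): attacks (4,3) (4,1) (5,2) (3,2) (5,3) (5,1) (3,3) (3,1)
W attacks (3,1): yes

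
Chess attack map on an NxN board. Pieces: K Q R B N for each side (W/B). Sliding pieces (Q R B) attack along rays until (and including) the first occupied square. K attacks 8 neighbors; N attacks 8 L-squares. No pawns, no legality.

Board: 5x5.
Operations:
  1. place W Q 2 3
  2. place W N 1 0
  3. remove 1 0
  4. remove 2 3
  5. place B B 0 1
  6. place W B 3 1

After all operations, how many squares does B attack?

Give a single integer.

Op 1: place WQ@(2,3)
Op 2: place WN@(1,0)
Op 3: remove (1,0)
Op 4: remove (2,3)
Op 5: place BB@(0,1)
Op 6: place WB@(3,1)
Per-piece attacks for B:
  BB@(0,1): attacks (1,2) (2,3) (3,4) (1,0)
Union (4 distinct): (1,0) (1,2) (2,3) (3,4)

Answer: 4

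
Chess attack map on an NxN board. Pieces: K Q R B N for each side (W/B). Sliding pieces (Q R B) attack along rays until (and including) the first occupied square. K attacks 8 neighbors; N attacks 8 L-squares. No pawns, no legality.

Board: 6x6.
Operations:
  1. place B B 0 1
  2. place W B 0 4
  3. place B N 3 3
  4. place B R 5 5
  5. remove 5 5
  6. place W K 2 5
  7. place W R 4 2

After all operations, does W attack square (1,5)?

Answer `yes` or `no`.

Op 1: place BB@(0,1)
Op 2: place WB@(0,4)
Op 3: place BN@(3,3)
Op 4: place BR@(5,5)
Op 5: remove (5,5)
Op 6: place WK@(2,5)
Op 7: place WR@(4,2)
Per-piece attacks for W:
  WB@(0,4): attacks (1,5) (1,3) (2,2) (3,1) (4,0)
  WK@(2,5): attacks (2,4) (3,5) (1,5) (3,4) (1,4)
  WR@(4,2): attacks (4,3) (4,4) (4,5) (4,1) (4,0) (5,2) (3,2) (2,2) (1,2) (0,2)
W attacks (1,5): yes

Answer: yes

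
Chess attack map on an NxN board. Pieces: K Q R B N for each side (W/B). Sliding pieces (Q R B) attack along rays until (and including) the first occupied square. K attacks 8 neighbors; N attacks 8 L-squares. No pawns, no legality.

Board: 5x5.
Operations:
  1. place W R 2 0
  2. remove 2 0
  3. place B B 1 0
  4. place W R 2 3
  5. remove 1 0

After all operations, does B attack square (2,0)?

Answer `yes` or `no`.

Op 1: place WR@(2,0)
Op 2: remove (2,0)
Op 3: place BB@(1,0)
Op 4: place WR@(2,3)
Op 5: remove (1,0)
Per-piece attacks for B:
B attacks (2,0): no

Answer: no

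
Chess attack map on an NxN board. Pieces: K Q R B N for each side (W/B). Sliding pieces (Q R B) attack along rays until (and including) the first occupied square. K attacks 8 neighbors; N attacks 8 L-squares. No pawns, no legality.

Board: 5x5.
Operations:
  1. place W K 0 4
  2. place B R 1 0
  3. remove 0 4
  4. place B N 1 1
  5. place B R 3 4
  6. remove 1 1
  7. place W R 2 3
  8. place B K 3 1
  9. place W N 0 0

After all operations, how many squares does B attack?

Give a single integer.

Op 1: place WK@(0,4)
Op 2: place BR@(1,0)
Op 3: remove (0,4)
Op 4: place BN@(1,1)
Op 5: place BR@(3,4)
Op 6: remove (1,1)
Op 7: place WR@(2,3)
Op 8: place BK@(3,1)
Op 9: place WN@(0,0)
Per-piece attacks for B:
  BR@(1,0): attacks (1,1) (1,2) (1,3) (1,4) (2,0) (3,0) (4,0) (0,0) [ray(-1,0) blocked at (0,0)]
  BK@(3,1): attacks (3,2) (3,0) (4,1) (2,1) (4,2) (4,0) (2,2) (2,0)
  BR@(3,4): attacks (3,3) (3,2) (3,1) (4,4) (2,4) (1,4) (0,4) [ray(0,-1) blocked at (3,1)]
Union (18 distinct): (0,0) (0,4) (1,1) (1,2) (1,3) (1,4) (2,0) (2,1) (2,2) (2,4) (3,0) (3,1) (3,2) (3,3) (4,0) (4,1) (4,2) (4,4)

Answer: 18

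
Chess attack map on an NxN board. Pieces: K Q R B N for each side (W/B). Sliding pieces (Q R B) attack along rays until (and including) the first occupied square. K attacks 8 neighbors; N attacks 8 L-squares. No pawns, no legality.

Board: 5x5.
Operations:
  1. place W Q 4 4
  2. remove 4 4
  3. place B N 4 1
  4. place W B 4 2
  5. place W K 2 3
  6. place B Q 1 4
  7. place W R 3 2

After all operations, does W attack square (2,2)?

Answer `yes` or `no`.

Op 1: place WQ@(4,4)
Op 2: remove (4,4)
Op 3: place BN@(4,1)
Op 4: place WB@(4,2)
Op 5: place WK@(2,3)
Op 6: place BQ@(1,4)
Op 7: place WR@(3,2)
Per-piece attacks for W:
  WK@(2,3): attacks (2,4) (2,2) (3,3) (1,3) (3,4) (3,2) (1,4) (1,2)
  WR@(3,2): attacks (3,3) (3,4) (3,1) (3,0) (4,2) (2,2) (1,2) (0,2) [ray(1,0) blocked at (4,2)]
  WB@(4,2): attacks (3,3) (2,4) (3,1) (2,0)
W attacks (2,2): yes

Answer: yes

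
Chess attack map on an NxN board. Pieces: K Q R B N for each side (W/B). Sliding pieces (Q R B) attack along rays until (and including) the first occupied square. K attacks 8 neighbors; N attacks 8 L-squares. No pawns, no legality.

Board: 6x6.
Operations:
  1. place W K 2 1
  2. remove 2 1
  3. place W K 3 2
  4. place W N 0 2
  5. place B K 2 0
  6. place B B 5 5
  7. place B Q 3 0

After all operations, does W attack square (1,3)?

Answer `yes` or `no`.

Answer: no

Derivation:
Op 1: place WK@(2,1)
Op 2: remove (2,1)
Op 3: place WK@(3,2)
Op 4: place WN@(0,2)
Op 5: place BK@(2,0)
Op 6: place BB@(5,5)
Op 7: place BQ@(3,0)
Per-piece attacks for W:
  WN@(0,2): attacks (1,4) (2,3) (1,0) (2,1)
  WK@(3,2): attacks (3,3) (3,1) (4,2) (2,2) (4,3) (4,1) (2,3) (2,1)
W attacks (1,3): no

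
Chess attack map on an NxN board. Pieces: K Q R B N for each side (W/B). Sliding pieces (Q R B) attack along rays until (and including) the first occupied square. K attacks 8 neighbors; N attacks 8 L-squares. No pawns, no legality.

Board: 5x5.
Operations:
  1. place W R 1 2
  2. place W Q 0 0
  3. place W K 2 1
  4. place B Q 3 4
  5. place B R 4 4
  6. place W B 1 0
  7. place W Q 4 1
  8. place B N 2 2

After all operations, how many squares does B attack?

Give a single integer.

Answer: 17

Derivation:
Op 1: place WR@(1,2)
Op 2: place WQ@(0,0)
Op 3: place WK@(2,1)
Op 4: place BQ@(3,4)
Op 5: place BR@(4,4)
Op 6: place WB@(1,0)
Op 7: place WQ@(4,1)
Op 8: place BN@(2,2)
Per-piece attacks for B:
  BN@(2,2): attacks (3,4) (4,3) (1,4) (0,3) (3,0) (4,1) (1,0) (0,1)
  BQ@(3,4): attacks (3,3) (3,2) (3,1) (3,0) (4,4) (2,4) (1,4) (0,4) (4,3) (2,3) (1,2) [ray(1,0) blocked at (4,4); ray(-1,-1) blocked at (1,2)]
  BR@(4,4): attacks (4,3) (4,2) (4,1) (3,4) [ray(0,-1) blocked at (4,1); ray(-1,0) blocked at (3,4)]
Union (17 distinct): (0,1) (0,3) (0,4) (1,0) (1,2) (1,4) (2,3) (2,4) (3,0) (3,1) (3,2) (3,3) (3,4) (4,1) (4,2) (4,3) (4,4)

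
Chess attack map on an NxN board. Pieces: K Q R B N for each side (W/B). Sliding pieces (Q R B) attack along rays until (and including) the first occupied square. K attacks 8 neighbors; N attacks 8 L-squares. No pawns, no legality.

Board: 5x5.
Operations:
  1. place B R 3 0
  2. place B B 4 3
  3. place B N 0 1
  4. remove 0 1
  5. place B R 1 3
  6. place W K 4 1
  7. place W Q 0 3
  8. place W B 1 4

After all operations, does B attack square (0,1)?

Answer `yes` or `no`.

Op 1: place BR@(3,0)
Op 2: place BB@(4,3)
Op 3: place BN@(0,1)
Op 4: remove (0,1)
Op 5: place BR@(1,3)
Op 6: place WK@(4,1)
Op 7: place WQ@(0,3)
Op 8: place WB@(1,4)
Per-piece attacks for B:
  BR@(1,3): attacks (1,4) (1,2) (1,1) (1,0) (2,3) (3,3) (4,3) (0,3) [ray(0,1) blocked at (1,4); ray(1,0) blocked at (4,3); ray(-1,0) blocked at (0,3)]
  BR@(3,0): attacks (3,1) (3,2) (3,3) (3,4) (4,0) (2,0) (1,0) (0,0)
  BB@(4,3): attacks (3,4) (3,2) (2,1) (1,0)
B attacks (0,1): no

Answer: no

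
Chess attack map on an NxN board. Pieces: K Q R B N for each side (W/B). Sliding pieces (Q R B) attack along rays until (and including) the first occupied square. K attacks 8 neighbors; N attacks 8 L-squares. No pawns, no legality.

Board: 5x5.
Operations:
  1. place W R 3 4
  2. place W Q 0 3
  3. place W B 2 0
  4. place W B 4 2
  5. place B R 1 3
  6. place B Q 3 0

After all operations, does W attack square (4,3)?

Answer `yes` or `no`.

Answer: no

Derivation:
Op 1: place WR@(3,4)
Op 2: place WQ@(0,3)
Op 3: place WB@(2,0)
Op 4: place WB@(4,2)
Op 5: place BR@(1,3)
Op 6: place BQ@(3,0)
Per-piece attacks for W:
  WQ@(0,3): attacks (0,4) (0,2) (0,1) (0,0) (1,3) (1,4) (1,2) (2,1) (3,0) [ray(1,0) blocked at (1,3); ray(1,-1) blocked at (3,0)]
  WB@(2,0): attacks (3,1) (4,2) (1,1) (0,2) [ray(1,1) blocked at (4,2)]
  WR@(3,4): attacks (3,3) (3,2) (3,1) (3,0) (4,4) (2,4) (1,4) (0,4) [ray(0,-1) blocked at (3,0)]
  WB@(4,2): attacks (3,3) (2,4) (3,1) (2,0) [ray(-1,-1) blocked at (2,0)]
W attacks (4,3): no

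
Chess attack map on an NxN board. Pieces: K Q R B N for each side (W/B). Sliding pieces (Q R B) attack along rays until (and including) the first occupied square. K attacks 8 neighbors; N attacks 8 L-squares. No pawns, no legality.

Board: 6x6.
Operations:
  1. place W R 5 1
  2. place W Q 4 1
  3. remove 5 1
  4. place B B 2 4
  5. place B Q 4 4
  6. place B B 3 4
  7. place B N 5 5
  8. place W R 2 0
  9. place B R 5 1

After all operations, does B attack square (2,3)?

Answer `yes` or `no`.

Op 1: place WR@(5,1)
Op 2: place WQ@(4,1)
Op 3: remove (5,1)
Op 4: place BB@(2,4)
Op 5: place BQ@(4,4)
Op 6: place BB@(3,4)
Op 7: place BN@(5,5)
Op 8: place WR@(2,0)
Op 9: place BR@(5,1)
Per-piece attacks for B:
  BB@(2,4): attacks (3,5) (3,3) (4,2) (5,1) (1,5) (1,3) (0,2) [ray(1,-1) blocked at (5,1)]
  BB@(3,4): attacks (4,5) (4,3) (5,2) (2,5) (2,3) (1,2) (0,1)
  BQ@(4,4): attacks (4,5) (4,3) (4,2) (4,1) (5,4) (3,4) (5,5) (5,3) (3,5) (3,3) (2,2) (1,1) (0,0) [ray(0,-1) blocked at (4,1); ray(-1,0) blocked at (3,4); ray(1,1) blocked at (5,5)]
  BR@(5,1): attacks (5,2) (5,3) (5,4) (5,5) (5,0) (4,1) [ray(0,1) blocked at (5,5); ray(-1,0) blocked at (4,1)]
  BN@(5,5): attacks (4,3) (3,4)
B attacks (2,3): yes

Answer: yes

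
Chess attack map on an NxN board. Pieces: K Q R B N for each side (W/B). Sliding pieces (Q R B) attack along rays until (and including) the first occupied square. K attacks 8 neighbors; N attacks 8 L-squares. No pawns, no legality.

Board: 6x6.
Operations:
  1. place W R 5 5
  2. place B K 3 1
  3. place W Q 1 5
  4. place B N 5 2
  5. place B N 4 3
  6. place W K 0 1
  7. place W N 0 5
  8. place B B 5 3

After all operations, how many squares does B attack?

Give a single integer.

Answer: 15

Derivation:
Op 1: place WR@(5,5)
Op 2: place BK@(3,1)
Op 3: place WQ@(1,5)
Op 4: place BN@(5,2)
Op 5: place BN@(4,3)
Op 6: place WK@(0,1)
Op 7: place WN@(0,5)
Op 8: place BB@(5,3)
Per-piece attacks for B:
  BK@(3,1): attacks (3,2) (3,0) (4,1) (2,1) (4,2) (4,0) (2,2) (2,0)
  BN@(4,3): attacks (5,5) (3,5) (2,4) (5,1) (3,1) (2,2)
  BN@(5,2): attacks (4,4) (3,3) (4,0) (3,1)
  BB@(5,3): attacks (4,4) (3,5) (4,2) (3,1) [ray(-1,-1) blocked at (3,1)]
Union (15 distinct): (2,0) (2,1) (2,2) (2,4) (3,0) (3,1) (3,2) (3,3) (3,5) (4,0) (4,1) (4,2) (4,4) (5,1) (5,5)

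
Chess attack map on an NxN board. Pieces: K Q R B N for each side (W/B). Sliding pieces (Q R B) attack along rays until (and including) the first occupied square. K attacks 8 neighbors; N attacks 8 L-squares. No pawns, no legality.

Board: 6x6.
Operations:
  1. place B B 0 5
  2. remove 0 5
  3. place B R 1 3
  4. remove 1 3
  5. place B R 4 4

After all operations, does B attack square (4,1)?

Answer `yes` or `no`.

Op 1: place BB@(0,5)
Op 2: remove (0,5)
Op 3: place BR@(1,3)
Op 4: remove (1,3)
Op 5: place BR@(4,4)
Per-piece attacks for B:
  BR@(4,4): attacks (4,5) (4,3) (4,2) (4,1) (4,0) (5,4) (3,4) (2,4) (1,4) (0,4)
B attacks (4,1): yes

Answer: yes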